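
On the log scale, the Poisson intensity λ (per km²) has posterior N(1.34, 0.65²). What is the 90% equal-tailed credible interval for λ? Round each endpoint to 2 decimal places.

On the log scale the 90% interval is 1.34 ± 1.645 × 0.65 = [0.2708, 2.4092].
Exponentiate: [e^0.2708, e^2.4092] = [1.31, 11.12].

[1.31, 11.12]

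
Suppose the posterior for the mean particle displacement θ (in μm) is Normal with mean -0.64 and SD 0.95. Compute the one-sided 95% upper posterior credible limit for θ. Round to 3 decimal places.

Need U with P(θ ≤ U) = 0.95: U = -0.64 + z_{0.05}·0.95.
z = 1.645; U = -0.64 + 1.645 × 0.95 = 0.923.

0.923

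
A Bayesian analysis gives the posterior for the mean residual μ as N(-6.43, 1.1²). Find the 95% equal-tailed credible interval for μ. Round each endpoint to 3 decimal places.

The posterior is symmetric, so the 95% equal-tailed interval is μ = -6.43 ± z·1.1 with z = 1.960.
Half-width: 1.960 × 1.1 = 2.156.
-6.43 − 2.156 = -8.586; -6.43 + 2.156 = -4.274.

[-8.586, -4.274]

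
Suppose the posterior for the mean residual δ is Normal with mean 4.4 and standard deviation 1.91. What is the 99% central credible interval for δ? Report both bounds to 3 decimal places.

[-0.520, 9.320]

The posterior is symmetric, so the 99% equal-tailed interval is δ = 4.4 ± z·1.91 with z = 2.576.
Half-width: 2.576 × 1.91 = 4.920.
4.4 − 4.920 = -0.520; 4.4 + 4.920 = 9.320.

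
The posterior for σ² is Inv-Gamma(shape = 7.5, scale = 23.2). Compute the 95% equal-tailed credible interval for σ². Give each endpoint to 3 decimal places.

[1.688, 7.410]

Inverse-Gamma(7.5, 23.2) quantiles: F⁻¹(0.025) and F⁻¹(0.975).
Equivalently, 1/σ² ~ Gamma(7.5, rate = 23.2); invert its 0.975 and 0.025 quantiles.
Posterior mean ≈ 3.569, SD ≈ 1.522; a Normal approximation gives roughly [0.586, 6.552].
Exact: lower = 1.688; upper = 7.410.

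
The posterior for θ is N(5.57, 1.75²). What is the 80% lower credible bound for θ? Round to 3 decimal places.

4.097

Need L with P(θ ≥ L) = 0.80: L = 5.57 − z_{0.2}·1.75.
z = 0.842; L = 5.57 − 0.842 × 1.75 = 4.097.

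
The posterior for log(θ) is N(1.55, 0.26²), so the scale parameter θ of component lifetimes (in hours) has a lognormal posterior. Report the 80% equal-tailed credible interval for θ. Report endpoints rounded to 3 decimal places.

On the log scale the 80% interval is 1.55 ± 1.282 × 0.26 = [1.2168, 1.8832].
Exponentiate: [e^1.2168, e^1.8832] = [3.376, 6.575].

[3.376, 6.575]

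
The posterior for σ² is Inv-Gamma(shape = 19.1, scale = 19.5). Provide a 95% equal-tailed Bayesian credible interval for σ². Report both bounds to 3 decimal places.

[0.683, 1.693]

Inverse-Gamma(19.1, 19.5) quantiles: F⁻¹(0.025) and F⁻¹(0.975).
Equivalently, 1/σ² ~ Gamma(19.1, rate = 19.5); invert its 0.975 and 0.025 quantiles.
Posterior mean ≈ 1.077, SD ≈ 0.261; a Normal approximation gives roughly [0.567, 1.588].
Exact: lower = 0.683; upper = 1.693.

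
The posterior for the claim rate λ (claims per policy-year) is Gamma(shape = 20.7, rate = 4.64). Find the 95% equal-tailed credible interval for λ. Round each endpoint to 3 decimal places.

[2.751, 6.578]

Posterior: Gamma(shape 20.7, rate 4.64).
Equal-tailed 95% interval: Gamma(20.7, 4.64) quantiles at 0.025 and 0.975.
Posterior mean ≈ 4.461, SD ≈ 0.981; a Normal approximation gives roughly [2.539, 6.383].
Exact: lower = 2.751; upper = 6.578.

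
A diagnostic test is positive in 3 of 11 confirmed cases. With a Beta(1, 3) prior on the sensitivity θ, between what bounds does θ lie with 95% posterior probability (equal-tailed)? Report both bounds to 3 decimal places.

Posterior: Beta(1+3, 3+8) = Beta(4, 11).
Equal-tailed 95% interval: the 0.025 and 0.975 quantiles of Beta(4, 11).
Posterior mean ≈ 0.267, SD ≈ 0.111; a Normal approximation gives roughly [0.050, 0.483].
Exact: F⁻¹(0.025) = 0.084; F⁻¹(0.975) = 0.508.

[0.084, 0.508]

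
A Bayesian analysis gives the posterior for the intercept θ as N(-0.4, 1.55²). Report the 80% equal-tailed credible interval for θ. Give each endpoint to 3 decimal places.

[-2.386, 1.586]

The posterior is symmetric, so the 80% equal-tailed interval is θ = -0.4 ± z·1.55 with z = 1.282.
Half-width: 1.282 × 1.55 = 1.986.
-0.4 − 1.986 = -2.386; -0.4 + 1.986 = 1.586.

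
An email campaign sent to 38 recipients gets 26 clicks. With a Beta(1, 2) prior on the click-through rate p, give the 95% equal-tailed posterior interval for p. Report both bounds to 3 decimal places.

Posterior: Beta(1+26, 2+12) = Beta(27, 14).
Equal-tailed 95% interval: the 0.025 and 0.975 quantiles of Beta(27, 14).
Posterior mean ≈ 0.659, SD ≈ 0.073; a Normal approximation gives roughly [0.515, 0.802].
Exact: F⁻¹(0.025) = 0.509; F⁻¹(0.975) = 0.794.

[0.509, 0.794]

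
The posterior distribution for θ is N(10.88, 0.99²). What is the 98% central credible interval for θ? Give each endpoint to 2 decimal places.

The posterior is symmetric, so the 98% equal-tailed interval is θ = 10.88 ± z·0.99 with z = 2.326.
Half-width: 2.326 × 0.99 = 2.30.
10.88 − 2.30 = 8.58; 10.88 + 2.30 = 13.18.

[8.58, 13.18]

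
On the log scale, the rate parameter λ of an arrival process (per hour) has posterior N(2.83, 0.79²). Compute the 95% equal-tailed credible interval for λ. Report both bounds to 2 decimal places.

[3.60, 79.71]

On the log scale the 95% interval is 2.83 ± 1.960 × 0.79 = [1.2816, 4.3784].
Exponentiate: [e^1.2816, e^4.3784] = [3.60, 79.71].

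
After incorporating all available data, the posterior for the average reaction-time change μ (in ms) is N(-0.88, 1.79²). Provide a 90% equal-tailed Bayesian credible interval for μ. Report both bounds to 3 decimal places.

[-3.824, 2.064]

The posterior is symmetric, so the 90% equal-tailed interval is μ = -0.88 ± z·1.79 with z = 1.645.
Half-width: 1.645 × 1.79 = 2.944.
-0.88 − 2.944 = -3.824; -0.88 + 2.944 = 2.064.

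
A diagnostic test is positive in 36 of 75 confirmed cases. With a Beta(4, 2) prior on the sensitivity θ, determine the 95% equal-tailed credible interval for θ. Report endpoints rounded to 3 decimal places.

[0.386, 0.602]

Posterior: Beta(4+36, 2+39) = Beta(40, 41).
Equal-tailed 95% interval: the 0.025 and 0.975 quantiles of Beta(40, 41).
Posterior mean ≈ 0.494, SD ≈ 0.055; a Normal approximation gives roughly [0.386, 0.602].
Exact: F⁻¹(0.025) = 0.386; F⁻¹(0.975) = 0.602.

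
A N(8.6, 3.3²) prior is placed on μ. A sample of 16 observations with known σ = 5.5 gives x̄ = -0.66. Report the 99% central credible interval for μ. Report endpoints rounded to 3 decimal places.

[-2.559, 3.979]

Posterior precision = 1/3.3² + 16/5.5² = 0.0918 + 0.5289 = 0.6208, so posterior SD = 1.2692.
Posterior mean = (8.6/3.3² + 16·-0.66/5.5²) / 0.6208 = 0.7098.
Interval: 0.7098 ± 2.576 × 1.2692 → [-2.559, 3.979].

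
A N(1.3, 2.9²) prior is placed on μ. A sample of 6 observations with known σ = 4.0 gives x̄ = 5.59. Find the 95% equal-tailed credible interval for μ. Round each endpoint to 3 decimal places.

Posterior precision = 1/2.9² + 6/4.0² = 0.1189 + 0.3750 = 0.4939, so posterior SD = 1.4229.
Posterior mean = (1.3/2.9² + 6·5.59/4.0²) / 0.4939 = 4.5572.
Interval: 4.5572 ± 1.960 × 1.4229 → [1.768, 7.346].

[1.768, 7.346]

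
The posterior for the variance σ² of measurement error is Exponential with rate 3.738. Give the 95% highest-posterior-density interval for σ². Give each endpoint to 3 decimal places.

[0.000, 0.801]

The exponential density is strictly decreasing on [0, ∞), so the HPD interval is anchored at 0: [0, q] with P(σ² ≤ q) = 0.95.
q = −ln(1 − 0.95) / 3.738 = 2.9957 / 3.738 = 0.801.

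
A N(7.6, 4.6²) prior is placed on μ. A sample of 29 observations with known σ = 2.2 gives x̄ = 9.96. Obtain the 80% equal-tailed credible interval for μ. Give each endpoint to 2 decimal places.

[9.42, 10.46]

Posterior precision = 1/4.6² + 29/2.2² = 0.0473 + 5.9917 = 6.0390, so posterior SD = 0.4069.
Posterior mean = (7.6/4.6² + 29·9.96/2.2²) / 6.0390 = 9.9415.
Interval: 9.9415 ± 1.282 × 0.4069 → [9.42, 10.46].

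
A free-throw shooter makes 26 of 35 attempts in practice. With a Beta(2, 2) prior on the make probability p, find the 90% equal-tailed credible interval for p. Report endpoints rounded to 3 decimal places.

Posterior: Beta(2+26, 2+9) = Beta(28, 11).
Equal-tailed 90% interval: the 0.05 and 0.95 quantiles of Beta(28, 11).
Posterior mean ≈ 0.718, SD ≈ 0.071; a Normal approximation gives roughly [0.601, 0.835].
Exact: F⁻¹(0.05) = 0.595; F⁻¹(0.95) = 0.828.

[0.595, 0.828]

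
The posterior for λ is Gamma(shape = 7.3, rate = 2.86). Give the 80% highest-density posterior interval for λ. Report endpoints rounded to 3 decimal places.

The posterior is unimodal and skewed, so the HPD interval has equal density at both endpoints and is the shortest 80% interval.
Solving f(1.251) = f(3.547) with F(3.547) − F(1.251) = 0.80 gives [1.251, 3.547].
For comparison, the equal-tailed interval is [1.441, 3.813]; the HPD is narrower and shifted toward the mode.

[1.251, 3.547]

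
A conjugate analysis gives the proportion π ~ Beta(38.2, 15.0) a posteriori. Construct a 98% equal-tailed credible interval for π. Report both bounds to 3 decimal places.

[0.566, 0.847]

Posterior: Beta(38.2, 15.0).
Equal-tailed 98% interval: the 0.01 and 0.99 quantiles of Beta(38.2, 15.0).
Posterior mean ≈ 0.718, SD ≈ 0.061; a Normal approximation gives roughly [0.576, 0.860].
Exact: F⁻¹(0.01) = 0.566; F⁻¹(0.99) = 0.847.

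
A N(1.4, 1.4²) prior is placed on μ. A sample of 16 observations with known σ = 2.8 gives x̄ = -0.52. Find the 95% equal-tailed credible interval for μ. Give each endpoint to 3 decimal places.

[-1.363, 1.091]

Posterior precision = 1/1.4² + 16/2.8² = 0.5102 + 2.0408 = 2.5510, so posterior SD = 0.6261.
Posterior mean = (1.4/1.4² + 16·-0.52/2.8²) / 2.5510 = -0.1360.
Interval: -0.1360 ± 1.960 × 0.6261 → [-1.363, 1.091].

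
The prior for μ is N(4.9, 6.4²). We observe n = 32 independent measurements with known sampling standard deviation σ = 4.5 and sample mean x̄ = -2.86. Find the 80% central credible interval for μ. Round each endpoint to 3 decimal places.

Posterior precision = 1/6.4² + 32/4.5² = 0.0244 + 1.5802 = 1.6047, so posterior SD = 0.7894.
Posterior mean = (4.9/6.4² + 32·-2.86/4.5²) / 1.6047 = -2.7419.
Interval: -2.7419 ± 1.282 × 0.7894 → [-3.754, -1.730].

[-3.754, -1.730]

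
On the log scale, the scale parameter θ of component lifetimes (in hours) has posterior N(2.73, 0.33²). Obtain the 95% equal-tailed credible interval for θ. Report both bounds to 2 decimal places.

[8.03, 29.28]

On the log scale the 95% interval is 2.73 ± 1.960 × 0.33 = [2.0832, 3.3768].
Exponentiate: [e^2.0832, e^3.3768] = [8.03, 29.28].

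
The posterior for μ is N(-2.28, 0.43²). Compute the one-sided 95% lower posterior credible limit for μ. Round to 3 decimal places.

-2.987

Need L with P(μ ≥ L) = 0.95: L = -2.28 − z_{0.05}·0.43.
z = 1.645; L = -2.28 − 1.645 × 0.43 = -2.987.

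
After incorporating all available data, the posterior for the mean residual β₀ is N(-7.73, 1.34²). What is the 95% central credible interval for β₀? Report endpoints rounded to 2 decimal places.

The posterior is symmetric, so the 95% equal-tailed interval is β₀ = -7.73 ± z·1.34 with z = 1.960.
Half-width: 1.960 × 1.34 = 2.63.
-7.73 − 2.63 = -10.36; -7.73 + 2.63 = -5.10.

[-10.36, -5.10]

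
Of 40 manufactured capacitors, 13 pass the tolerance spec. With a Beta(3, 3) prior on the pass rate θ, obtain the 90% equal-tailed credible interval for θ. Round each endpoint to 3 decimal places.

Posterior: Beta(3+13, 3+27) = Beta(16, 30).
Equal-tailed 90% interval: the 0.05 and 0.95 quantiles of Beta(16, 30).
Posterior mean ≈ 0.348, SD ≈ 0.069; a Normal approximation gives roughly [0.234, 0.462].
Exact: F⁻¹(0.05) = 0.237; F⁻¹(0.95) = 0.466.

[0.237, 0.466]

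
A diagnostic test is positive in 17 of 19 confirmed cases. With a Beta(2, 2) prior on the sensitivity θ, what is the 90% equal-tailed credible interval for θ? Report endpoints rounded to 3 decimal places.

Posterior: Beta(2+17, 2+2) = Beta(19, 4).
Equal-tailed 90% interval: the 0.05 and 0.95 quantiles of Beta(19, 4).
Posterior mean ≈ 0.826, SD ≈ 0.077; a Normal approximation gives roughly [0.699, 0.953].
Exact: F⁻¹(0.05) = 0.684; F⁻¹(0.95) = 0.935.

[0.684, 0.935]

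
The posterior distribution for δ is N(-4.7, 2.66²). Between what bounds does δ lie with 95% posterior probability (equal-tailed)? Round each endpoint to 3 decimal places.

[-9.914, 0.514]

The posterior is symmetric, so the 95% equal-tailed interval is δ = -4.7 ± z·2.66 with z = 1.960.
Half-width: 1.960 × 2.66 = 5.214.
-4.7 − 5.214 = -9.914; -4.7 + 5.214 = 0.514.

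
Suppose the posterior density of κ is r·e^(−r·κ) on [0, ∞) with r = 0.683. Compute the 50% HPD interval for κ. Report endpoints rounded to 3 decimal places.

[0.000, 1.015]

The exponential density is strictly decreasing on [0, ∞), so the HPD interval is anchored at 0: [0, q] with P(κ ≤ q) = 0.50.
q = −ln(1 − 0.50) / 0.683 = 0.6931 / 0.683 = 1.015.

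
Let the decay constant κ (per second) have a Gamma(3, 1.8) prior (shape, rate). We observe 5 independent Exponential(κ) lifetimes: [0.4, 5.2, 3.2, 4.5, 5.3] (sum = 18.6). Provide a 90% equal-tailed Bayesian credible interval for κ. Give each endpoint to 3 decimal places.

[0.195, 0.645]

Posterior: Gamma(3+5, 1.8+18.6) = Gamma(8, 20.4) (shape, rate).
Equal-tailed 90% interval: Gamma(8, 20.4) quantiles at 0.05 and 0.95.
Posterior mean ≈ 0.392, SD ≈ 0.139; a Normal approximation gives roughly [0.164, 0.620].
Exact: lower = 0.195; upper = 0.645.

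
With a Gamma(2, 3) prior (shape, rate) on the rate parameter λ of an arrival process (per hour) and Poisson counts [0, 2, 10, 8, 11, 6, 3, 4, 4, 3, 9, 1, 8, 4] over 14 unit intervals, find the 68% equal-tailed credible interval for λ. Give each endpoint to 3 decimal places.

Posterior: Gamma(2+73, 3+14) = Gamma(75, 17) (shape, rate).
Equal-tailed 68% interval: Gamma(75, 17) quantiles at 0.16 and 0.84.
Posterior mean ≈ 4.412, SD ≈ 0.509; a Normal approximation gives roughly [3.905, 4.918].
Exact: lower = 3.906; upper = 4.917.

[3.906, 4.917]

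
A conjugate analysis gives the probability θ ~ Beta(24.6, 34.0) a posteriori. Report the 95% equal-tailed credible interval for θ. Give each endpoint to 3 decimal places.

Posterior: Beta(24.6, 34.0).
Equal-tailed 95% interval: the 0.025 and 0.975 quantiles of Beta(24.6, 34.0).
Posterior mean ≈ 0.420, SD ≈ 0.064; a Normal approximation gives roughly [0.295, 0.545].
Exact: F⁻¹(0.025) = 0.298; F⁻¹(0.975) = 0.547.

[0.298, 0.547]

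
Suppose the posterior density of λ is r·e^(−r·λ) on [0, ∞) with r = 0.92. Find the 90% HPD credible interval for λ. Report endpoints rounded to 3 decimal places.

[0.000, 2.503]

The exponential density is strictly decreasing on [0, ∞), so the HPD interval is anchored at 0: [0, q] with P(λ ≤ q) = 0.90.
q = −ln(1 − 0.90) / 0.92 = 2.3026 / 0.92 = 2.503.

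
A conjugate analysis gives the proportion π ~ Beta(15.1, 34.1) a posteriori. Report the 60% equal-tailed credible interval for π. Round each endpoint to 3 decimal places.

[0.251, 0.361]

Posterior: Beta(15.1, 34.1).
Equal-tailed 60% interval: the 0.2 and 0.8 quantiles of Beta(15.1, 34.1).
Posterior mean ≈ 0.307, SD ≈ 0.065; a Normal approximation gives roughly [0.252, 0.362].
Exact: F⁻¹(0.2) = 0.251; F⁻¹(0.8) = 0.361.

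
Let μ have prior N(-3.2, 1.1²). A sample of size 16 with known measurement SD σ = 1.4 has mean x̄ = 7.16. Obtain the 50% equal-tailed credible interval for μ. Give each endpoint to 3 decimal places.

[5.983, 6.433]

Posterior precision = 1/1.1² + 16/1.4² = 0.8264 + 8.1633 = 8.9897, so posterior SD = 0.3335.
Posterior mean = (-3.2/1.1² + 16·7.16/1.4²) / 8.9897 = 6.2076.
Interval: 6.2076 ± 0.674 × 0.3335 → [5.983, 6.433].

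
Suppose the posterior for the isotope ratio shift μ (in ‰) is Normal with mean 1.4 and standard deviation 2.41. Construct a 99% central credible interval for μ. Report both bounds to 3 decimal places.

[-4.808, 7.608]

The posterior is symmetric, so the 99% equal-tailed interval is μ = 1.4 ± z·2.41 with z = 2.576.
Half-width: 2.576 × 2.41 = 6.208.
1.4 − 6.208 = -4.808; 1.4 + 6.208 = 7.608.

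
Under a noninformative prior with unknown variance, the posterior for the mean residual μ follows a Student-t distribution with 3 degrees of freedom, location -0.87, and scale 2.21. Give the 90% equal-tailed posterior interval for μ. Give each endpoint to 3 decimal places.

The t_3 distribution is symmetric; the 90% interval is -0.87 ± t·2.21 with t_{0.95,3} = 2.353.
Half-width: 2.353 × 2.21 = 5.201.
-0.87 − 5.201 = -6.071; -0.87 + 5.201 = 4.331.

[-6.071, 4.331]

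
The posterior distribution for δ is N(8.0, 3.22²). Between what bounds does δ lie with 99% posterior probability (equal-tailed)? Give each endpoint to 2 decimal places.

The posterior is symmetric, so the 99% equal-tailed interval is δ = 8.0 ± z·3.22 with z = 2.576.
Half-width: 2.576 × 3.22 = 8.29.
8.0 − 8.29 = -0.29; 8.0 + 8.29 = 16.29.

[-0.29, 16.29]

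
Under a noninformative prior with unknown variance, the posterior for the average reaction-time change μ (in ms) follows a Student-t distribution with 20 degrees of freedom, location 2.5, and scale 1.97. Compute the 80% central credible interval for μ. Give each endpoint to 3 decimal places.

[-0.111, 5.111]

The t_20 distribution is symmetric; the 80% interval is 2.5 ± t·1.97 with t_{0.9,20} = 1.325.
Half-width: 1.325 × 1.97 = 2.611.
2.5 − 2.611 = -0.111; 2.5 + 2.611 = 5.111.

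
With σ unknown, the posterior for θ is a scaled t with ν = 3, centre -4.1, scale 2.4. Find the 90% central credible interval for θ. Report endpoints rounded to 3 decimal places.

The t_3 distribution is symmetric; the 90% interval is -4.1 ± t·2.4 with t_{0.95,3} = 2.353.
Half-width: 2.353 × 2.4 = 5.648.
-4.1 − 5.648 = -9.748; -4.1 + 5.648 = 1.548.

[-9.748, 1.548]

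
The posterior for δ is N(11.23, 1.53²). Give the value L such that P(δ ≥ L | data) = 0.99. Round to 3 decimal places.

7.671

Need L with P(δ ≥ L) = 0.99: L = 11.23 − z_{0.01}·1.53.
z = 2.326; L = 11.23 − 2.326 × 1.53 = 7.671.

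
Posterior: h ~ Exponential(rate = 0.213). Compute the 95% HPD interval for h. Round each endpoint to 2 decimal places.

The exponential density is strictly decreasing on [0, ∞), so the HPD interval is anchored at 0: [0, q] with P(h ≤ q) = 0.95.
q = −ln(1 − 0.95) / 0.213 = 2.9957 / 0.213 = 14.06.

[0.00, 14.06]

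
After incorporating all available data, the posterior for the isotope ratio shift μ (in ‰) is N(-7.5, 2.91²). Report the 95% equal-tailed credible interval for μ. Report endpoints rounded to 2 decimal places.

The posterior is symmetric, so the 95% equal-tailed interval is μ = -7.5 ± z·2.91 with z = 1.960.
Half-width: 1.960 × 2.91 = 5.70.
-7.5 − 5.70 = -13.20; -7.5 + 5.70 = -1.80.

[-13.20, -1.80]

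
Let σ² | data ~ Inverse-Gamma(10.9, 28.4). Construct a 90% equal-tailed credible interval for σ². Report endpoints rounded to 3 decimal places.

Inverse-Gamma(10.9, 28.4) quantiles: F⁻¹(0.05) and F⁻¹(0.95).
Equivalently, 1/σ² ~ Gamma(10.9, rate = 28.4); invert its 0.95 and 0.05 quantiles.
Posterior mean ≈ 2.869, SD ≈ 0.962; a Normal approximation gives roughly [1.287, 4.450].
Exact: lower = 1.687; upper = 4.660.

[1.687, 4.660]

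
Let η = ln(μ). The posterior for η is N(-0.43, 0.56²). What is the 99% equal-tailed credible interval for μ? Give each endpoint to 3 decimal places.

[0.154, 2.752]

On the log scale the 99% interval is -0.43 ± 2.576 × 0.56 = [-1.8725, 1.0125].
Exponentiate: [e^-1.8725, e^1.0125] = [0.154, 2.752].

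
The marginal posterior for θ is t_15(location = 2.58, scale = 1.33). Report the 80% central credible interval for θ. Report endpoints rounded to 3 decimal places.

The t_15 distribution is symmetric; the 80% interval is 2.58 ± t·1.33 with t_{0.9,15} = 1.341.
Half-width: 1.341 × 1.33 = 1.783.
2.58 − 1.783 = 0.797; 2.58 + 1.783 = 4.363.

[0.797, 4.363]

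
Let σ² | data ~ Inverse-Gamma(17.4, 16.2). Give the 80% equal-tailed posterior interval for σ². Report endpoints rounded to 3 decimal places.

Inverse-Gamma(17.4, 16.2) quantiles: F⁻¹(0.1) and F⁻¹(0.9).
Equivalently, 1/σ² ~ Gamma(17.4, rate = 16.2); invert its 0.9 and 0.1 quantiles.
Posterior mean ≈ 0.988, SD ≈ 0.252; a Normal approximation gives roughly [0.665, 1.310].
Exact: lower = 0.707; upper = 1.316.

[0.707, 1.316]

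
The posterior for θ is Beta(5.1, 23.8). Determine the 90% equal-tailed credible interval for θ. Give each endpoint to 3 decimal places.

[0.076, 0.303]

Posterior: Beta(5.1, 23.8).
Equal-tailed 90% interval: the 0.05 and 0.95 quantiles of Beta(5.1, 23.8).
Posterior mean ≈ 0.176, SD ≈ 0.070; a Normal approximation gives roughly [0.062, 0.291].
Exact: F⁻¹(0.05) = 0.076; F⁻¹(0.95) = 0.303.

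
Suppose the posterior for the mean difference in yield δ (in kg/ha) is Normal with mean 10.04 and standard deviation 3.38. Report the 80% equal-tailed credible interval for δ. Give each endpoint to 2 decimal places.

[5.71, 14.37]

The posterior is symmetric, so the 80% equal-tailed interval is δ = 10.04 ± z·3.38 with z = 1.282.
Half-width: 1.282 × 3.38 = 4.33.
10.04 − 4.33 = 5.71; 10.04 + 4.33 = 14.37.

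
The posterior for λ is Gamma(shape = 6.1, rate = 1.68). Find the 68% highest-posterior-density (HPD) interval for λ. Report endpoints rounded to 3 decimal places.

[1.872, 4.604]

The posterior is unimodal and skewed, so the HPD interval has equal density at both endpoints and is the shortest 68% interval.
Solving f(1.872) = f(4.604) with F(4.604) − F(1.872) = 0.68 gives [1.872, 4.604].
For comparison, the equal-tailed interval is [2.208, 5.051]; the HPD is narrower and shifted toward the mode.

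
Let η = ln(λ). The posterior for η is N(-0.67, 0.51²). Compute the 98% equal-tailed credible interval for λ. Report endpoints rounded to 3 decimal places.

On the log scale the 98% interval is -0.67 ± 2.326 × 0.51 = [-1.8564, 0.5164].
Exponentiate: [e^-1.8564, e^0.5164] = [0.156, 1.676].

[0.156, 1.676]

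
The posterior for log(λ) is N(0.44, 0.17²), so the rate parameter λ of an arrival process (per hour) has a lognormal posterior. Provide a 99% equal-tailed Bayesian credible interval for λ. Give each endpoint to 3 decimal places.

[1.002, 2.406]

On the log scale the 99% interval is 0.44 ± 2.576 × 0.17 = [0.0021, 0.8779].
Exponentiate: [e^0.0021, e^0.8779] = [1.002, 2.406].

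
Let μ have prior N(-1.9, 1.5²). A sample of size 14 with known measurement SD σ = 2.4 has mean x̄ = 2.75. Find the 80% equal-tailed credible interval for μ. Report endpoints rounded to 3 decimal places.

Posterior precision = 1/1.5² + 14/2.4² = 0.4444 + 2.4306 = 2.8750, so posterior SD = 0.5898.
Posterior mean = (-1.9/1.5² + 14·2.75/2.4²) / 2.8750 = 2.0312.
Interval: 2.0312 ± 1.282 × 0.5898 → [1.275, 2.787].

[1.275, 2.787]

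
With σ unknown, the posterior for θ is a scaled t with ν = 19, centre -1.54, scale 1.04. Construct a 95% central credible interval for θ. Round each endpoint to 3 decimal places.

The t_19 distribution is symmetric; the 95% interval is -1.54 ± t·1.04 with t_{0.975,19} = 2.093.
Half-width: 2.093 × 1.04 = 2.177.
-1.54 − 2.177 = -3.717; -1.54 + 2.177 = 0.637.

[-3.717, 0.637]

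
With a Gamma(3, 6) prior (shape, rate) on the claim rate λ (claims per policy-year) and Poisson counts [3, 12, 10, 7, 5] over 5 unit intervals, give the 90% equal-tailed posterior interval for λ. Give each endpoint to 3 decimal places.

[2.745, 4.631]

Posterior: Gamma(3+37, 6+5) = Gamma(40, 11) (shape, rate).
Equal-tailed 90% interval: Gamma(40, 11) quantiles at 0.05 and 0.95.
Posterior mean ≈ 3.636, SD ≈ 0.575; a Normal approximation gives roughly [2.691, 4.582].
Exact: lower = 2.745; upper = 4.631.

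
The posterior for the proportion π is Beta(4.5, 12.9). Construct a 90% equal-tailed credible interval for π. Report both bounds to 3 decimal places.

Posterior: Beta(4.5, 12.9).
Equal-tailed 90% interval: the 0.05 and 0.95 quantiles of Beta(4.5, 12.9).
Posterior mean ≈ 0.259, SD ≈ 0.102; a Normal approximation gives roughly [0.091, 0.427].
Exact: F⁻¹(0.05) = 0.108; F⁻¹(0.95) = 0.442.

[0.108, 0.442]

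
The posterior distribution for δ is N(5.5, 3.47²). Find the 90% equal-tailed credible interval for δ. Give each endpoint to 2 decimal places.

The posterior is symmetric, so the 90% equal-tailed interval is δ = 5.5 ± z·3.47 with z = 1.645.
Half-width: 1.645 × 3.47 = 5.71.
5.5 − 5.71 = -0.21; 5.5 + 5.71 = 11.21.

[-0.21, 11.21]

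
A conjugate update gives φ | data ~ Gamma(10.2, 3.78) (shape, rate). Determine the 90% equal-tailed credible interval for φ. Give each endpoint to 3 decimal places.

Posterior: Gamma(shape 10.2, rate 3.78).
Equal-tailed 90% interval: Gamma(10.2, 3.78) quantiles at 0.05 and 0.95.
Posterior mean ≈ 2.698, SD ≈ 0.845; a Normal approximation gives roughly [1.309, 4.088].
Exact: lower = 1.474; upper = 4.222.

[1.474, 4.222]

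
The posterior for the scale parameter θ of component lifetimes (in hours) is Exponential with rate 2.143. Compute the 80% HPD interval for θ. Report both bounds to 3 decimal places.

The exponential density is strictly decreasing on [0, ∞), so the HPD interval is anchored at 0: [0, q] with P(θ ≤ q) = 0.80.
q = −ln(1 − 0.80) / 2.143 = 1.6094 / 2.143 = 0.751.

[0.000, 0.751]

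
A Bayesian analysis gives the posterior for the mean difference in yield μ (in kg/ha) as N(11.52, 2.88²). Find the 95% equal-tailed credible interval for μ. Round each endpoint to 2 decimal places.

The posterior is symmetric, so the 95% equal-tailed interval is μ = 11.52 ± z·2.88 with z = 1.960.
Half-width: 1.960 × 2.88 = 5.64.
11.52 − 5.64 = 5.88; 11.52 + 5.64 = 17.16.

[5.88, 17.16]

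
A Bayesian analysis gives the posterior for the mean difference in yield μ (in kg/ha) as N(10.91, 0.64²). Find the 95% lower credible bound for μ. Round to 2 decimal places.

9.86

Need L with P(μ ≥ L) = 0.95: L = 10.91 − z_{0.05}·0.64.
z = 1.645; L = 10.91 − 1.645 × 0.64 = 9.86.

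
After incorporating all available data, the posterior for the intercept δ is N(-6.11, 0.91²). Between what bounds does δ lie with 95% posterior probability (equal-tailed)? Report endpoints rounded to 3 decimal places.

The posterior is symmetric, so the 95% equal-tailed interval is δ = -6.11 ± z·0.91 with z = 1.960.
Half-width: 1.960 × 0.91 = 1.784.
-6.11 − 1.784 = -7.894; -6.11 + 1.784 = -4.326.

[-7.894, -4.326]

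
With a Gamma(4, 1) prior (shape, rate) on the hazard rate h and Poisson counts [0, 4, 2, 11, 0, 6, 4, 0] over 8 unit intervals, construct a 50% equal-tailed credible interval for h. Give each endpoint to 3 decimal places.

Posterior: Gamma(4+27, 1+8) = Gamma(31, 9) (shape, rate).
Equal-tailed 50% interval: Gamma(31, 9) quantiles at 0.25 and 0.75.
Posterior mean ≈ 3.444, SD ≈ 0.619; a Normal approximation gives roughly [3.027, 3.862].
Exact: lower = 3.009; upper = 3.839.

[3.009, 3.839]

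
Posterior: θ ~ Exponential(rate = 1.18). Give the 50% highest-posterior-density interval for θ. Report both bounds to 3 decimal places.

[0.000, 0.587]

The exponential density is strictly decreasing on [0, ∞), so the HPD interval is anchored at 0: [0, q] with P(θ ≤ q) = 0.50.
q = −ln(1 − 0.50) / 1.18 = 0.6931 / 1.18 = 0.587.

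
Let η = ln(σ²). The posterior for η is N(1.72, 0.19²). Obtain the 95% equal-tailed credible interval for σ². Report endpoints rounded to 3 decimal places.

On the log scale the 95% interval is 1.72 ± 1.960 × 0.19 = [1.3476, 2.0924].
Exponentiate: [e^1.3476, e^2.0924] = [3.848, 8.104].

[3.848, 8.104]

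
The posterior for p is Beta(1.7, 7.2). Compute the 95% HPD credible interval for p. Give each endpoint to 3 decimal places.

[0.003, 0.433]

The posterior is unimodal and skewed, so the HPD interval has equal density at both endpoints and is the shortest 95% interval.
Solving f(0.003) = f(0.433) with F(0.433) − F(0.003) = 0.95 gives [0.003, 0.433].
For comparison, the equal-tailed interval is [0.021, 0.488]; the HPD is narrower and shifted toward the mode.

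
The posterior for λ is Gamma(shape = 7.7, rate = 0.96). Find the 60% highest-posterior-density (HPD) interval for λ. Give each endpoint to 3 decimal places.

The posterior is unimodal and skewed, so the HPD interval has equal density at both endpoints and is the shortest 60% interval.
Solving f(4.927) = f(9.535) with F(9.535) − F(4.927) = 0.60 gives [4.927, 9.535].
For comparison, the equal-tailed interval is [5.544, 10.298]; the HPD is narrower and shifted toward the mode.

[4.927, 9.535]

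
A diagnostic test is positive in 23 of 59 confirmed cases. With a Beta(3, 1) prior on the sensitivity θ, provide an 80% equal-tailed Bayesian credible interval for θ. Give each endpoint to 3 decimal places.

[0.334, 0.493]

Posterior: Beta(3+23, 1+36) = Beta(26, 37).
Equal-tailed 80% interval: the 0.1 and 0.9 quantiles of Beta(26, 37).
Posterior mean ≈ 0.413, SD ≈ 0.062; a Normal approximation gives roughly [0.334, 0.492].
Exact: F⁻¹(0.1) = 0.334; F⁻¹(0.9) = 0.493.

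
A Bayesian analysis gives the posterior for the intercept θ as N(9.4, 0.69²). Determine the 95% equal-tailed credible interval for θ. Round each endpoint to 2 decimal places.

[8.05, 10.75]

The posterior is symmetric, so the 95% equal-tailed interval is θ = 9.4 ± z·0.69 with z = 1.960.
Half-width: 1.960 × 0.69 = 1.35.
9.4 − 1.35 = 8.05; 9.4 + 1.35 = 10.75.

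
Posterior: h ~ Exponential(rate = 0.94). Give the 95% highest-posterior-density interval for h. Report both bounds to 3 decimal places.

[0.000, 3.187]

The exponential density is strictly decreasing on [0, ∞), so the HPD interval is anchored at 0: [0, q] with P(h ≤ q) = 0.95.
q = −ln(1 − 0.95) / 0.94 = 2.9957 / 0.94 = 3.187.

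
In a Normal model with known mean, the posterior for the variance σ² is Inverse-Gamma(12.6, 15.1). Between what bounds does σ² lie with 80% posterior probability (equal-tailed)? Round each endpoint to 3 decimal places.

Inverse-Gamma(12.6, 15.1) quantiles: F⁻¹(0.1) and F⁻¹(0.9).
Equivalently, 1/σ² ~ Gamma(12.6, rate = 15.1); invert its 0.9 and 0.1 quantiles.
Posterior mean ≈ 1.302, SD ≈ 0.400; a Normal approximation gives roughly [0.789, 1.814].
Exact: lower = 0.872; upper = 1.815.

[0.872, 1.815]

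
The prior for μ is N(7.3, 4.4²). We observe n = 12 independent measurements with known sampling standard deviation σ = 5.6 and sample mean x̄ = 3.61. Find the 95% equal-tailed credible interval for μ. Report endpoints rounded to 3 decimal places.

Posterior precision = 1/4.4² + 12/5.6² = 0.0517 + 0.3827 = 0.4343, so posterior SD = 1.5174.
Posterior mean = (7.3/4.4² + 12·3.61/5.6²) / 0.4343 = 4.0489.
Interval: 4.0489 ± 1.960 × 1.5174 → [1.075, 7.023].

[1.075, 7.023]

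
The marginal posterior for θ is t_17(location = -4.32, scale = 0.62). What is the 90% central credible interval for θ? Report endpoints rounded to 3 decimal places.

The t_17 distribution is symmetric; the 90% interval is -4.32 ± t·0.62 with t_{0.95,17} = 1.740.
Half-width: 1.740 × 0.62 = 1.079.
-4.32 − 1.079 = -5.399; -4.32 + 1.079 = -3.241.

[-5.399, -3.241]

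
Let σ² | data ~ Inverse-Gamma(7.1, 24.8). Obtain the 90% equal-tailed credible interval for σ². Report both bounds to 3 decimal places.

Inverse-Gamma(7.1, 24.8) quantiles: F⁻¹(0.05) and F⁻¹(0.95).
Equivalently, 1/σ² ~ Gamma(7.1, rate = 24.8); invert its 0.95 and 0.05 quantiles.
Posterior mean ≈ 4.066, SD ≈ 1.800; a Normal approximation gives roughly [1.104, 7.027].
Exact: lower = 2.071; upper = 7.394.

[2.071, 7.394]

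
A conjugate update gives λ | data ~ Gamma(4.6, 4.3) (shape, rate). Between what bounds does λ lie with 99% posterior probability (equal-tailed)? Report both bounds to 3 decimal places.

Posterior: Gamma(shape 4.6, rate 4.3).
Equal-tailed 99% interval: Gamma(4.6, 4.3) quantiles at 0.005 and 0.995.
Posterior mean ≈ 1.070, SD ≈ 0.499; a Normal approximation gives roughly [-0.215, 2.355].
Exact: lower = 0.211; upper = 2.780.

[0.211, 2.780]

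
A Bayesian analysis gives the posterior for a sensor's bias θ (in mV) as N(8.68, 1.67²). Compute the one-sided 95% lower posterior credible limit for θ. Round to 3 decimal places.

5.933

Need L with P(θ ≥ L) = 0.95: L = 8.68 − z_{0.05}·1.67.
z = 1.645; L = 8.68 − 1.645 × 1.67 = 5.933.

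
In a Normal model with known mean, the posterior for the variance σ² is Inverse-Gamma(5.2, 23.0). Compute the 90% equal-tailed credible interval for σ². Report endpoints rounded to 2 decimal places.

[2.44, 10.97]

Inverse-Gamma(5.2, 23.0) quantiles: F⁻¹(0.05) and F⁻¹(0.95).
Equivalently, 1/σ² ~ Gamma(5.2, rate = 23.0); invert its 0.95 and 0.05 quantiles.
Posterior mean ≈ 5.48, SD ≈ 3.06; a Normal approximation gives roughly [0.44, 10.51].
Exact: lower = 2.44; upper = 10.97.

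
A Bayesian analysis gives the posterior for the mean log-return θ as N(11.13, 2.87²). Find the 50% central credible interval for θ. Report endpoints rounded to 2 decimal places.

The posterior is symmetric, so the 50% equal-tailed interval is θ = 11.13 ± z·2.87 with z = 0.674.
Half-width: 0.674 × 2.87 = 1.94.
11.13 − 1.94 = 9.19; 11.13 + 1.94 = 13.07.

[9.19, 13.07]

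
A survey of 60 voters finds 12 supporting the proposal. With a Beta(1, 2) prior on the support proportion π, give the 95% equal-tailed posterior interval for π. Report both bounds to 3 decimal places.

Posterior: Beta(1+12, 2+48) = Beta(13, 50).
Equal-tailed 95% interval: the 0.025 and 0.975 quantiles of Beta(13, 50).
Posterior mean ≈ 0.206, SD ≈ 0.051; a Normal approximation gives roughly [0.107, 0.305].
Exact: F⁻¹(0.025) = 0.117; F⁻¹(0.975) = 0.314.

[0.117, 0.314]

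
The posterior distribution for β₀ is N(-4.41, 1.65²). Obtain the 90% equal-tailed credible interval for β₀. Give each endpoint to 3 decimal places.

The posterior is symmetric, so the 90% equal-tailed interval is β₀ = -4.41 ± z·1.65 with z = 1.645.
Half-width: 1.645 × 1.65 = 2.714.
-4.41 − 2.714 = -7.124; -4.41 + 2.714 = -1.696.

[-7.124, -1.696]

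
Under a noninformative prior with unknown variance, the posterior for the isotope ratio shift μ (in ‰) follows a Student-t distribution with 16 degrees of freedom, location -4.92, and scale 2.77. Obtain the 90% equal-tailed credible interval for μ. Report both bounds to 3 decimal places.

[-9.756, -0.084]

The t_16 distribution is symmetric; the 90% interval is -4.92 ± t·2.77 with t_{0.95,16} = 1.746.
Half-width: 1.746 × 2.77 = 4.836.
-4.92 − 4.836 = -9.756; -4.92 + 4.836 = -0.084.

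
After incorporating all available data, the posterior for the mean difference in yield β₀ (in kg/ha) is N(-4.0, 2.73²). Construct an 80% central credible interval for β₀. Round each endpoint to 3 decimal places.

The posterior is symmetric, so the 80% equal-tailed interval is β₀ = -4.0 ± z·2.73 with z = 1.282.
Half-width: 1.282 × 2.73 = 3.499.
-4.0 − 3.499 = -7.499; -4.0 + 3.499 = -0.501.

[-7.499, -0.501]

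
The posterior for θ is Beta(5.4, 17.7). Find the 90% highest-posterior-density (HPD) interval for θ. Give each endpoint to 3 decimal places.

The posterior is unimodal and skewed, so the HPD interval has equal density at both endpoints and is the shortest 90% interval.
Solving f(0.093) = f(0.370) with F(0.370) − F(0.093) = 0.90 gives [0.093, 0.370].
For comparison, the equal-tailed interval is [0.106, 0.388]; the HPD is narrower and shifted toward the mode.

[0.093, 0.370]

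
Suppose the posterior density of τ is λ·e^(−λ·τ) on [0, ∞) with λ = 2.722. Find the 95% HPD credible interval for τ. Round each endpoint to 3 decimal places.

The exponential density is strictly decreasing on [0, ∞), so the HPD interval is anchored at 0: [0, q] with P(τ ≤ q) = 0.95.
q = −ln(1 − 0.95) / 2.722 = 2.9957 / 2.722 = 1.101.

[0.000, 1.101]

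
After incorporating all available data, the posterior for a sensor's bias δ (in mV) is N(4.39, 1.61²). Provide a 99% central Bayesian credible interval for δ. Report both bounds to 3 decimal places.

The posterior is symmetric, so the 99% equal-tailed interval is δ = 4.39 ± z·1.61 with z = 2.576.
Half-width: 2.576 × 1.61 = 4.147.
4.39 − 4.147 = 0.243; 4.39 + 4.147 = 8.537.

[0.243, 8.537]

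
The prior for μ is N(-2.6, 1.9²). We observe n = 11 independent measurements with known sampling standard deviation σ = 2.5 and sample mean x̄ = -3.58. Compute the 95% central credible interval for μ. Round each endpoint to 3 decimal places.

Posterior precision = 1/1.9² + 11/2.5² = 0.2770 + 1.7600 = 2.0370, so posterior SD = 0.7007.
Posterior mean = (-2.6/1.9² + 11·-3.58/2.5²) / 2.0370 = -3.4467.
Interval: -3.4467 ± 1.960 × 0.7007 → [-4.820, -2.073].

[-4.820, -2.073]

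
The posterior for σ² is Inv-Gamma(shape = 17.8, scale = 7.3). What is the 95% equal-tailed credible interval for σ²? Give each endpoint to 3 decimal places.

[0.271, 0.694]

Inverse-Gamma(17.8, 7.3) quantiles: F⁻¹(0.025) and F⁻¹(0.975).
Equivalently, 1/σ² ~ Gamma(17.8, rate = 7.3); invert its 0.975 and 0.025 quantiles.
Posterior mean ≈ 0.435, SD ≈ 0.109; a Normal approximation gives roughly [0.220, 0.649].
Exact: lower = 0.271; upper = 0.694.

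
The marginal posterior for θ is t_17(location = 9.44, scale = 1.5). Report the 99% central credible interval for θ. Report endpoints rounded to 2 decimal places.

[5.09, 13.79]

The t_17 distribution is symmetric; the 99% interval is 9.44 ± t·1.5 with t_{0.995,17} = 2.898.
Half-width: 2.898 × 1.5 = 4.35.
9.44 − 4.35 = 5.09; 9.44 + 4.35 = 13.79.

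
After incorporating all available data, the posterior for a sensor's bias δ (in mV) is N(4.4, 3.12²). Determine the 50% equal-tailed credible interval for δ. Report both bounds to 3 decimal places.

The posterior is symmetric, so the 50% equal-tailed interval is δ = 4.4 ± z·3.12 with z = 0.674.
Half-width: 0.674 × 3.12 = 2.104.
4.4 − 2.104 = 2.296; 4.4 + 2.104 = 6.504.

[2.296, 6.504]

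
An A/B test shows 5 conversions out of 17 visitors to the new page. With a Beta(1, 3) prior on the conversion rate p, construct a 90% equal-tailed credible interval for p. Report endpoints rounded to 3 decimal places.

[0.140, 0.456]

Posterior: Beta(1+5, 3+12) = Beta(6, 15).
Equal-tailed 90% interval: the 0.05 and 0.95 quantiles of Beta(6, 15).
Posterior mean ≈ 0.286, SD ≈ 0.096; a Normal approximation gives roughly [0.127, 0.444].
Exact: F⁻¹(0.05) = 0.140; F⁻¹(0.95) = 0.456.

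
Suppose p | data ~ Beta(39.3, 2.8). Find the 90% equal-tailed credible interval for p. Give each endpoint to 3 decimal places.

Posterior: Beta(39.3, 2.8).
Equal-tailed 90% interval: the 0.05 and 0.95 quantiles of Beta(39.3, 2.8).
Posterior mean ≈ 0.933, SD ≈ 0.038; a Normal approximation gives roughly [0.871, 0.996].
Exact: F⁻¹(0.05) = 0.861; F⁻¹(0.95) = 0.982.

[0.861, 0.982]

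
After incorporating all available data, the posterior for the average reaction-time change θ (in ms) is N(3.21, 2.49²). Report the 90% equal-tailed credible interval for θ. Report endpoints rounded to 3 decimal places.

The posterior is symmetric, so the 90% equal-tailed interval is θ = 3.21 ± z·2.49 with z = 1.645.
Half-width: 1.645 × 2.49 = 4.096.
3.21 − 4.096 = -0.886; 3.21 + 4.096 = 7.306.

[-0.886, 7.306]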